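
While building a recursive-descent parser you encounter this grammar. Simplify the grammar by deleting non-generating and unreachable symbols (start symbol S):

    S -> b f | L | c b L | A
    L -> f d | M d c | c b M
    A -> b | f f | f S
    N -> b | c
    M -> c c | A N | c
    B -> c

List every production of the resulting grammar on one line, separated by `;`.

Generating nonterminals: {A, B, L, M, N, S}.
Reachable from S after that: {A, L, M, N, S}.
Removed useless symbols: {B} and every production mentioning them.

S -> b f | L | c b L | A; L -> f d | M d c | c b M; A -> b | f f | f S; N -> b | c; M -> c c | A N | c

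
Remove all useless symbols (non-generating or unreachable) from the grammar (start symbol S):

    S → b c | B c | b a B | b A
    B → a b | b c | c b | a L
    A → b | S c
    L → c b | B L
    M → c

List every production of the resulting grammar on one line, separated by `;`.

Generating nonterminals: {A, B, L, M, S}.
Reachable from S after that: {A, B, L, S}.
Removed useless symbols: {M} and every production mentioning them.

S → b c | B c | b a B | b A; B → a b | b c | c b | a L; A → b | S c; L → c b | B L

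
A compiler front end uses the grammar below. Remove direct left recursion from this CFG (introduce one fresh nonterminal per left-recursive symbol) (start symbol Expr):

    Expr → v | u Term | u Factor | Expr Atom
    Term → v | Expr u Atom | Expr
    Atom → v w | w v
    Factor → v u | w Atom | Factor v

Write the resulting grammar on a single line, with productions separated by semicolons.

Expr → v Expr1 | u Term Expr1 | u Factor Expr1; Term → v | Expr u Atom | Expr; Atom → v w | w v; Factor → v u Factor1 | w Atom Factor1; Expr1 → Atom Expr1 | eps; Factor1 → v Factor1 | eps

Left recursion appears on Expr, Factor.
For Expr: α = {Atom}, β = {v, u Term, u Factor}. Rewrite as Expr → β Expr1 and Expr1 → α Expr1 | ε.
For Factor: α = {v}, β = {v u, w Atom}. Rewrite as Factor → β Factor1 and Factor1 → α Factor1 | ε.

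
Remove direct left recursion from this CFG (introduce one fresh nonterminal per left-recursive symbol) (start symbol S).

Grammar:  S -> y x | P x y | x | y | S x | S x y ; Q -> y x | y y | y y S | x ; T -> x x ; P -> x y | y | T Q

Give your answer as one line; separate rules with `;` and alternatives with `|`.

Directly left-recursive nonterminal: S.
For S: α = {x, x y}, β = {y x, P x y, x, y}. Rewrite as S → β S' and S' → α S' | ε.

S -> y x S' | P x y S' | x S' | y S'; Q -> y x | y y | y y S | x; T -> x x; P -> x y | y | T Q; S' -> x S' | x y S' | ε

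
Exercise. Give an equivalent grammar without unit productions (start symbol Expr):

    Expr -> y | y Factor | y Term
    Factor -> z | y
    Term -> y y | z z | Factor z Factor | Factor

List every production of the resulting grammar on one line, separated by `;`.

Unit pairs: Term ⇒* {Factor}.
Replace each nonterminal's rules with the union of the non-unit rules of every nonterminal it unit-derives.

Expr -> y | y Factor | y Term; Factor -> z | y; Term -> y y | z z | Factor z Factor | z | y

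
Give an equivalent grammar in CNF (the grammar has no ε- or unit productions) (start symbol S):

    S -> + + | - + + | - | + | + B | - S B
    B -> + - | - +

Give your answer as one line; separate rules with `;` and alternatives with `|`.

S -> X1 X1 | X2 Y1 | - | + | X1 B | X2 Y2; B -> X1 X2 | X2 X1; X1 -> +; X2 -> -; Y1 -> X1 X1; Y2 -> S B

Introduce a nonterminal for each terminal appearing in a rule of length ≥ 2: X1 → +, X2 → -.
Binarize each right-hand side of length ≥ 3 by chaining fresh nonterminals (Y1, Y2, …): affected rules were S → X2 X1 X1; S → X2 S B.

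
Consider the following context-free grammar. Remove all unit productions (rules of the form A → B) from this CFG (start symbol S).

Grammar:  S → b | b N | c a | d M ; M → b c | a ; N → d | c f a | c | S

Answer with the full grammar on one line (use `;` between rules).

S → b | b N | c a | d M; M → b c | a; N → b | b N | c a | d M | d | c f a | c

Unit pairs: N ⇒* {S}.
For every A with A ⇒* B via unit rules, add B's non-unit alternatives to A; then delete every rule of the form X → Y.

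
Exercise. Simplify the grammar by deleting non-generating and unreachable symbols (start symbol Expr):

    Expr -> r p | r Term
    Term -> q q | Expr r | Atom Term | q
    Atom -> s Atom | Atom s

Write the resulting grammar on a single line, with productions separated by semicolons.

Expr -> r p | r Term; Term -> q q | Expr r | q

Generating nonterminals: {Expr, Term}.
Reachable from Expr after that: {Expr, Term}.
Removed useless symbols: {Atom} and every production mentioning them.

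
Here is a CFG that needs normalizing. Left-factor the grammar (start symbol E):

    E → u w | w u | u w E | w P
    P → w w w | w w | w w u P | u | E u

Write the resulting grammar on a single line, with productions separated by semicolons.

E has alternatives sharing prefix 'u w': factor to E → u w E' with E' → ε | E.
E has alternatives sharing prefix 'w': factor to E → w E'' with E'' → u | P.
P has alternatives sharing prefix 'w w': factor to P → w w P' with P' → w | ε | u P.

E → u w E' | w E''; P → u | E u | w w P'; E' → ε | E; E'' → u | P; P' → w | ε | u P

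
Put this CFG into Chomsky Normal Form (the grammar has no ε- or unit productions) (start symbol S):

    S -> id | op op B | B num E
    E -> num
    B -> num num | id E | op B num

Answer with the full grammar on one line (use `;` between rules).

Introduce a nonterminal for each terminal appearing in a rule of length ≥ 2: X1 → op, X2 → num, X3 → id.
Binarize each right-hand side of length ≥ 3 by chaining fresh nonterminals (Y1, Y2, …): affected rules were S → X1 X1 B; S → B X2 E; B → X1 B X2.

S -> id | X1 Y1 | B Y2; E -> num; B -> X2 X2 | X3 E | X1 Y3; X1 -> op; X2 -> num; X3 -> id; Y1 -> X1 B; Y2 -> X2 E; Y3 -> B X2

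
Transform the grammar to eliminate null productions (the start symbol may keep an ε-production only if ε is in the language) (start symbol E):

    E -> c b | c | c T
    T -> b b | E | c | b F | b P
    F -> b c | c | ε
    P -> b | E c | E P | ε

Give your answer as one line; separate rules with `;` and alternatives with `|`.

E -> c b | c | c T; T -> b b | E | c | b F | b | b P; F -> b c | c; P -> b | E c | E P | E

Nullable set = {F, P}.
ε ∉ L(G), so no ε-production is kept.
For each production, add variants omitting each subset of nullable occurrences: T → b F gives b F | b. P → E P gives E P | E.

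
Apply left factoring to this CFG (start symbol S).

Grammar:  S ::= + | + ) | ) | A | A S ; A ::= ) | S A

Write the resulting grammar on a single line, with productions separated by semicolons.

S has alternatives sharing prefix '+': factor to S → + S' with S' → ε | ).
S has alternatives sharing prefix 'A': factor to S → A S'' with S'' → ε | S.

S ::= ) | + S' | A S''; A ::= ) | S A; S' ::= ε | ); S'' ::= ε | S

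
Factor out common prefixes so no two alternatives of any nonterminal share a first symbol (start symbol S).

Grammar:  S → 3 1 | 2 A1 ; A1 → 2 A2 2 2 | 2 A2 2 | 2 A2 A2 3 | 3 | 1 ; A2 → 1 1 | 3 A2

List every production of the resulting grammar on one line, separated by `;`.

A1 has alternatives sharing prefix '2 A2': factor to A1 → 2 A2 A1' with A1' → 2 2 | 2 | A2 3.
A1' has alternatives sharing prefix '2': factor to A1' → 2 A1'' with A1'' → 2 | ε.

S → 3 1 | 2 A1; A1 → 3 | 1 | 2 A2 A1'; A2 → 1 1 | 3 A2; A1' → A2 3 | 2 A1''; A1'' → 2 | eps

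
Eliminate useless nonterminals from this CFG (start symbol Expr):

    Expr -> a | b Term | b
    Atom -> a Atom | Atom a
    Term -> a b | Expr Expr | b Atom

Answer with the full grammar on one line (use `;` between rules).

Expr -> a | b Term | b; Term -> a b | Expr Expr

Generating nonterminals: {Expr, Term}.
Reachable from Expr after that: {Expr, Term}.
Removed useless symbols: {Atom} and every production mentioning them.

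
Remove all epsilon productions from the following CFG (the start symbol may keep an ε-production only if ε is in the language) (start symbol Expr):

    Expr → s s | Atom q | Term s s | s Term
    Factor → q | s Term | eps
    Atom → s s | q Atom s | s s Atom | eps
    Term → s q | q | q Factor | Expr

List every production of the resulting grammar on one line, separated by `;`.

Nullable set = {Atom, Factor}.
ε ∉ L(G), so no ε-production is kept.
Expand every rule over subsets of its nullable positions: Expr → Atom q gives Atom q | q. Atom → q Atom s gives q Atom s | q s.

Expr → s s | Atom q | q | Term s s | s Term; Factor → q | s Term; Atom → s s | q Atom s | q s | s s Atom; Term → s q | q | q Factor | Expr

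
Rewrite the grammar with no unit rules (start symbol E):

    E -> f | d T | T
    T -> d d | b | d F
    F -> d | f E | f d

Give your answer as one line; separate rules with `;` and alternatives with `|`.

E -> f | d T | d d | b | d F; T -> d d | b | d F; F -> d | f E | f d

Unit pairs: E ⇒* {T}.
For each unit pair (A, B), copy every non-unit production of B to A, then drop all unit productions.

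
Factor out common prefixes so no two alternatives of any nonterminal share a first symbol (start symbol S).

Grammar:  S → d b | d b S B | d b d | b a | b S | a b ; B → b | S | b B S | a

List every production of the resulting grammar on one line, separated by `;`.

S has alternatives sharing prefix 'd b': factor to S → d b S' with S' → ε | S B | d.
S has alternatives sharing prefix 'b': factor to S → b S'' with S'' → a | S.
B has alternatives sharing prefix 'b': factor to B → b B' with B' → ε | B S.

S → a b | d b S' | b S''; B → S | a | b B'; S' → ε | S B | d; S'' → a | S; B' → ε | B S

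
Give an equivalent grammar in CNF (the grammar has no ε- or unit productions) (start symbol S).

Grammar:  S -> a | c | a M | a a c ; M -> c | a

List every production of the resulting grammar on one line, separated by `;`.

Introduce a nonterminal for each terminal appearing in a rule of length ≥ 2: X1 → a, X2 → c.
Binarize each right-hand side of length ≥ 3 by chaining fresh nonterminals (Y1, Y2, …): affected rules were S → X1 X1 X2.

S -> a | c | X1 M | X1 Y1; M -> c | a; X1 -> a; X2 -> c; Y1 -> X1 X2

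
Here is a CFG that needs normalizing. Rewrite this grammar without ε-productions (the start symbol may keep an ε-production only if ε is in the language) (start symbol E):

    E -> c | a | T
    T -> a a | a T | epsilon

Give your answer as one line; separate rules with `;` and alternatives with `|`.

E -> c | a | T | epsilon; T -> a a | a T | a

Nullable set = {E, T}.
ε ∈ L(G) since E is nullable, so keep E → ε.
For each production, add variants omitting each subset of nullable occurrences: T → a T gives a T | a.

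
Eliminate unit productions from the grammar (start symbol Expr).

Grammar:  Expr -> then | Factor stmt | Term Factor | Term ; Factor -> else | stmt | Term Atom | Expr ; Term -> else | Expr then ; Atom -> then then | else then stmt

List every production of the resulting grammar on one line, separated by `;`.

Expr -> else | Expr then | then | Factor stmt | Term Factor; Factor -> else | Expr then | stmt | Term Atom | then | Factor stmt | Term Factor; Term -> else | Expr then; Atom -> then then | else then stmt

Unit pairs: Expr ⇒* {Term}; Factor ⇒* {Expr, Term}.
For every A with A ⇒* B via unit rules, add B's non-unit alternatives to A; then delete every rule of the form X → Y.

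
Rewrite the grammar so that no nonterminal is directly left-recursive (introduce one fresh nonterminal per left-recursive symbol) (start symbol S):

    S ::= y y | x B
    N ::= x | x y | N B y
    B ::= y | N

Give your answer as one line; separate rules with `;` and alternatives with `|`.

S ::= y y | x B; N ::= x N' | x y N'; B ::= y | N; N' ::= B y N' | ε

Directly left-recursive nonterminal: N.
For N: α = {B y}, β = {x, x y}. Rewrite as N → β N' and N' → α N' | ε.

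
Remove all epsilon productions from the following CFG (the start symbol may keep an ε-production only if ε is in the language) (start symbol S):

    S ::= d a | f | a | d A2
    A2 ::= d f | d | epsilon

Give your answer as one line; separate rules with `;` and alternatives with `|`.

S ::= d a | f | a | d A2 | d; A2 ::= d f | d

Nullable set = {A2}.
ε ∉ L(G), so no ε-production is kept.
Expand every rule over subsets of its nullable positions: S → d A2 gives d A2 | d.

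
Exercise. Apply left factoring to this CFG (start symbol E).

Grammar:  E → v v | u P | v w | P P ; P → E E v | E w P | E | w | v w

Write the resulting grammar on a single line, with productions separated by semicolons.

E → u P | P P | v E'; P → w | v w | E P'; E' → v | w; P' → E v | w P | epsilon

E has alternatives sharing prefix 'v': factor to E → v E' with E' → v | w.
P has alternatives sharing prefix 'E': factor to P → E P' with P' → E v | w P | ε.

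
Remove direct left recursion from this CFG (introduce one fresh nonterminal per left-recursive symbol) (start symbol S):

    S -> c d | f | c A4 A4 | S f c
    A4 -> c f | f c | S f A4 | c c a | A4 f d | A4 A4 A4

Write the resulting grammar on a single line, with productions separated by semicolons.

Left recursion appears on S, A4.
For S: α = {f c}, β = {c d, f, c A4 A4}. Rewrite as S → β S' and S' → α S' | ε.
For A4: α = {f d, A4 A4}, β = {c f, f c, S f A4, c c a}. Rewrite as A4 → β A4' and A4' → α A4' | ε.

S -> c d S' | f S' | c A4 A4 S'; A4 -> c f A4' | f c A4' | S f A4 A4' | c c a A4'; S' -> f c S' | ε; A4' -> f d A4' | A4 A4 A4' | ε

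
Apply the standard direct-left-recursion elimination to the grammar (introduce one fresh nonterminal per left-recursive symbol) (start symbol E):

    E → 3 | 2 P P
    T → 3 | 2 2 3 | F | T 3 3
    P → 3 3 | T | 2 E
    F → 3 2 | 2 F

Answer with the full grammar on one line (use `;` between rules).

E → 3 | 2 P P; T → 3 T' | 2 2 3 T' | F T'; P → 3 3 | T | 2 E; F → 3 2 | 2 F; T' → 3 3 T' | ε

T is directly left-recursive.
For T: α = {3 3}, β = {3, 2 2 3, F}. Rewrite as T → β T' and T' → α T' | ε.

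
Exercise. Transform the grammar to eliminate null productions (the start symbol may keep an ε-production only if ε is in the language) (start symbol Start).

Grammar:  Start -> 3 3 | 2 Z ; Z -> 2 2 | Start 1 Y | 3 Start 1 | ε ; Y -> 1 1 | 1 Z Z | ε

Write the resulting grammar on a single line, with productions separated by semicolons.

Start -> 3 3 | 2 Z | 2; Z -> 2 2 | Start 1 Y | Start 1 | 3 Start 1; Y -> 1 1 | 1 Z Z | 1 Z | 1

Nullable nonterminals: {Y, Z}.
ε ∉ L(G), so no ε-production is kept.
Expand every rule over subsets of its nullable positions: Start → 2 Z gives 2 Z | 2. Z → Start 1 Y gives Start 1 Y | Start 1. Y → 1 Z Z gives 1 Z Z | 1 Z | 1.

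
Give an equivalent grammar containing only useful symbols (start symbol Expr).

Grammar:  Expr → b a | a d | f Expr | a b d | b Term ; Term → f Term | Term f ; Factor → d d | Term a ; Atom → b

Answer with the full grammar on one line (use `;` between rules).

Expr → b a | a d | f Expr | a b d

Generating nonterminals: {Atom, Expr, Factor}.
Reachable from Expr after that: {Expr}.
Removed useless symbols: {Atom, Factor, Term} and every production mentioning them.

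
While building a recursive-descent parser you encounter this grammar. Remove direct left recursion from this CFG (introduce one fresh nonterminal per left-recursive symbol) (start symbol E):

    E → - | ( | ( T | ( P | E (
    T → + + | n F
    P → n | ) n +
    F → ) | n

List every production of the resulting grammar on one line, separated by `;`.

E → - E' | ( E' | ( T E' | ( P E'; T → + + | n F; P → n | ) n +; F → ) | n; E' → ( E' | ε

Directly left-recursive nonterminal: E.
For E: α = {(}, β = {-, (, ( T, ( P}. Rewrite as E → β E' and E' → α E' | ε.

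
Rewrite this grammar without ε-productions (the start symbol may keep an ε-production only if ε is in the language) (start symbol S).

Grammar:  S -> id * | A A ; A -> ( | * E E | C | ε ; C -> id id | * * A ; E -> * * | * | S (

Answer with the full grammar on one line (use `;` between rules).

S -> id * | A A | A | ε; A -> ( | * E E | C; C -> id id | * * A | * *; E -> * * | * | S ( | (

Nullable nonterminals: {A, S}.
ε ∈ L(G) since S is nullable, so keep S → ε.
For each production, add variants omitting each subset of nullable occurrences: S → A A gives A A | A. C → * * A gives * * A | * *. E → S ( gives S ( | (.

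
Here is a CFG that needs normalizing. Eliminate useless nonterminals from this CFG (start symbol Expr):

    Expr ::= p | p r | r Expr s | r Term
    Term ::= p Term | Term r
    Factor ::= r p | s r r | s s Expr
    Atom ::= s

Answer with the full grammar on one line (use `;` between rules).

Generating nonterminals: {Atom, Expr, Factor}.
Reachable from Expr after that: {Expr}.
Removed useless symbols: {Atom, Factor, Term} and every production mentioning them.

Expr ::= p | p r | r Expr s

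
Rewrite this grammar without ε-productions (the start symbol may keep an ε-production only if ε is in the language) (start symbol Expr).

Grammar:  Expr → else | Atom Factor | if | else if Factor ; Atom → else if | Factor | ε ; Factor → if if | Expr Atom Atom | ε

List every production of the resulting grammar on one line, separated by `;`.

Expr → else | Atom Factor | Atom | Factor | if | else if Factor | else if | ε; Atom → else if | Factor; Factor → if if | Expr Atom Atom | Expr Atom | Expr | Atom Atom | Atom

Nullable set = {Atom, Expr, Factor}.
ε ∈ L(G) since Expr is nullable, so keep Expr → ε.
Add the nullable-subset variants: Expr → Atom Factor gives Atom Factor | Atom | Factor. Expr → else if Factor gives else if Factor | else if. Factor → Expr Atom Atom gives Expr Atom Atom | Expr Atom | Expr | Atom Atom | Atom.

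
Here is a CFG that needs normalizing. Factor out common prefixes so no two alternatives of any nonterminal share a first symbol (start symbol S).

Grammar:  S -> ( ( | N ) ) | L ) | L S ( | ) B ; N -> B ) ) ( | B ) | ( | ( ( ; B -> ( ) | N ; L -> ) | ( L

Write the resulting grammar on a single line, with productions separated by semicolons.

S has alternatives sharing prefix 'L': factor to S → L S' with S' → ) | S (.
N has alternatives sharing prefix 'B )': factor to N → B ) N' with N' → ) ( | ε.
N has alternatives sharing prefix '(': factor to N → ( N'' with N'' → ε | (.

S -> ( ( | N ) ) | ) B | L S'; N -> B ) N' | ( N''; B -> ( ) | N; L -> ) | ( L; S' -> ) | S (; N' -> ) ( | ε; N'' -> ε | (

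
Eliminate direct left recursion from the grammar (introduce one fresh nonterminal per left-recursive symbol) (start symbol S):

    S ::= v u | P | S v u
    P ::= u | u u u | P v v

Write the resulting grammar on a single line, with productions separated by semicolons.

S ::= v u S' | P S'; P ::= u P' | u u u P'; S' ::= v u S' | ε; P' ::= v v P' | ε

S, P are directly left-recursive.
For S: α = {v u}, β = {v u, P}. Rewrite as S → β S' and S' → α S' | ε.
For P: α = {v v}, β = {u, u u u}. Rewrite as P → β P' and P' → α P' | ε.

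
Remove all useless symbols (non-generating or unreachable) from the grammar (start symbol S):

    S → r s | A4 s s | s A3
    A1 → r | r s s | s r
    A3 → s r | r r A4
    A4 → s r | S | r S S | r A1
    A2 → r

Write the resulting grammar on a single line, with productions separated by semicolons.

S → r s | A4 s s | s A3; A1 → r | r s s | s r; A3 → s r | r r A4; A4 → s r | S | r S S | r A1

Generating nonterminals: {A1, A2, A3, A4, S}.
Reachable from S after that: {A1, A3, A4, S}.
Removed useless symbols: {A2} and every production mentioning them.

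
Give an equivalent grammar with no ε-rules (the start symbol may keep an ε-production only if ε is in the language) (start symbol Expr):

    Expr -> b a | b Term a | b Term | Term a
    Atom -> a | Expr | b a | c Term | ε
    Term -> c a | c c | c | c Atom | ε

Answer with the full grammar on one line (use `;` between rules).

The nullable symbols are {Atom, Term}.
ε ∉ L(G), so no ε-production is kept.
Add the nullable-subset variants: Expr → b Term gives b Term | b. Expr → Term a gives Term a | a. Atom → c Term gives c Term | c.

Expr -> b a | b Term a | b Term | b | Term a | a; Atom -> a | Expr | b a | c Term | c; Term -> c a | c c | c | c Atom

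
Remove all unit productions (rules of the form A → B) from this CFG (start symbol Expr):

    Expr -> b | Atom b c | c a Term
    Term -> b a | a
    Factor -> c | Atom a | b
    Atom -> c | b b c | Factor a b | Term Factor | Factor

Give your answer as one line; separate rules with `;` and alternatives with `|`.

Expr -> b | Atom b c | c a Term; Term -> b a | a; Factor -> c | Atom a | b; Atom -> c | b b c | Factor a b | Term Factor | Atom a | b

Unit pairs: Atom ⇒* {Factor}.
Replace each nonterminal's rules with the union of the non-unit rules of every nonterminal it unit-derives.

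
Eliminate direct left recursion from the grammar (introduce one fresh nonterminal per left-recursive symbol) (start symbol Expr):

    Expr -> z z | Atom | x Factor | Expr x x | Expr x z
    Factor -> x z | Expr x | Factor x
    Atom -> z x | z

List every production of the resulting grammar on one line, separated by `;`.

Expr -> z z Expr1 | Atom Expr1 | x Factor Expr1; Factor -> x z Factor1 | Expr x Factor1; Atom -> z x | z; Expr1 -> x x Expr1 | x z Expr1 | eps; Factor1 -> x Factor1 | eps

Left recursion appears on Expr, Factor.
For Expr: α = {x x, x z}, β = {z z, Atom, x Factor}. Rewrite as Expr → β Expr1 and Expr1 → α Expr1 | ε.
For Factor: α = {x}, β = {x z, Expr x}. Rewrite as Factor → β Factor1 and Factor1 → α Factor1 | ε.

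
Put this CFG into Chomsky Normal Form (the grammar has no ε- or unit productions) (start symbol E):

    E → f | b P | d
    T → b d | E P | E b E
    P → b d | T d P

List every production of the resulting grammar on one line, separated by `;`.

Introduce a nonterminal for each terminal appearing in a rule of length ≥ 2: X1 → b, X2 → d.
Binarize each right-hand side of length ≥ 3 by chaining fresh nonterminals (Y1, Y2, …): affected rules were T → E X1 E; P → T X2 P.

E → f | X1 P | d; T → X1 X2 | E P | E Y1; P → X1 X2 | T Y2; X1 → b; X2 → d; Y1 → X1 E; Y2 → X2 P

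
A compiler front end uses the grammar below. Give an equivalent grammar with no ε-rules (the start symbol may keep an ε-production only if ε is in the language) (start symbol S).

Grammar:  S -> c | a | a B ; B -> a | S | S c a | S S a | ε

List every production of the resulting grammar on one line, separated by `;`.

S -> c | a | a B; B -> a | S | S c a | S S a

The nullable symbols are {B}.
ε ∉ L(G), so no ε-production is kept.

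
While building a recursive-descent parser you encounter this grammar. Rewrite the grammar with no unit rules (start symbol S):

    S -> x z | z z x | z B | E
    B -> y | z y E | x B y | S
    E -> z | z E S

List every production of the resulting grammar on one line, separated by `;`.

S -> z | z E S | x z | z z x | z B; B -> y | z y E | x B y | z | z E S | x z | z z x | z B; E -> z | z E S

Unit pairs: B ⇒* {E, S}; S ⇒* {E}.
For every A with A ⇒* B via unit rules, add B's non-unit alternatives to A; then delete every rule of the form X → Y.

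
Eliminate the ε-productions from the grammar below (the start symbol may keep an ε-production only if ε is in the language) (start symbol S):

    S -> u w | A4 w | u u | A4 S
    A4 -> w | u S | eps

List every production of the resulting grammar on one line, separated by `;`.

Nullable nonterminals: {A4}.
ε ∉ L(G), so no ε-production is kept.
For each production, add variants omitting each subset of nullable occurrences: S → A4 w gives A4 w | w.

S -> u w | A4 w | w | u u | A4 S; A4 -> w | u S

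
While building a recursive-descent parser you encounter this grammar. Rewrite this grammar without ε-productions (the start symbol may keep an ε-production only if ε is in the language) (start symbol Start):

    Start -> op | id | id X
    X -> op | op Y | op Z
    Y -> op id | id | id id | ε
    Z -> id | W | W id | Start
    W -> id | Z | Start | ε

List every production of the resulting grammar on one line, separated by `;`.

Start -> op | id | id X; X -> op | op Y | op Z; Y -> op id | id | id id; Z -> id | W | W id | Start; W -> id | Z | Start

The nullable symbols are {W, Y, Z}.
ε ∉ L(G), so no ε-production is kept.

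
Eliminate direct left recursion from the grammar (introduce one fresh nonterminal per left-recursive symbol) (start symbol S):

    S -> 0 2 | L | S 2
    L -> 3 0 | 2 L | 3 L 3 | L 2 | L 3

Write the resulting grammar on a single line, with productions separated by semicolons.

Left recursion appears on S, L.
For S: α = {2}, β = {0 2, L}. Rewrite as S → β S' and S' → α S' | ε.
For L: α = {2, 3}, β = {3 0, 2 L, 3 L 3}. Rewrite as L → β L' and L' → α L' | ε.

S -> 0 2 S' | L S'; L -> 3 0 L' | 2 L L' | 3 L 3 L'; S' -> 2 S' | epsilon; L' -> 2 L' | 3 L' | epsilon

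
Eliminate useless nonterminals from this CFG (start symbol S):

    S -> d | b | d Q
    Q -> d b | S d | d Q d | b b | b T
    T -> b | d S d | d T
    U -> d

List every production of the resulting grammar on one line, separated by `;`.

Generating nonterminals: {Q, S, T, U}.
Reachable from S after that: {Q, S, T}.
Removed useless symbols: {U} and every production mentioning them.

S -> d | b | d Q; Q -> d b | S d | d Q d | b b | b T; T -> b | d S d | d T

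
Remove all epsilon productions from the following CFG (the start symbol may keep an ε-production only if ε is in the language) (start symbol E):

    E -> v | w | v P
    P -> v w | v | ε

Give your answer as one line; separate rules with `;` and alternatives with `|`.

The nullable symbols are {P}.
ε ∉ L(G), so no ε-production is kept.

E -> v | w | v P; P -> v w | v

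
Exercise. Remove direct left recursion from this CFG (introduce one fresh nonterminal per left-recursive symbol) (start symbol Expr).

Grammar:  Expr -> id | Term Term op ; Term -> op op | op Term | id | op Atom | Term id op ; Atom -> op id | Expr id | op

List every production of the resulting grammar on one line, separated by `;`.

Expr -> id | Term Term op; Term -> op op Term1 | op Term Term1 | id Term1 | op Atom Term1; Atom -> op id | Expr id | op; Term1 -> id op Term1 | ε

Left recursion appears on Term.
For Term: α = {id op}, β = {op op, op Term, id, op Atom}. Rewrite as Term → β Term1 and Term1 → α Term1 | ε.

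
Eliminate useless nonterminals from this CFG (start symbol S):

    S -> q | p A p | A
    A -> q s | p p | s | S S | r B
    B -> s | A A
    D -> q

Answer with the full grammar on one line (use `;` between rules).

Generating nonterminals: {A, B, D, S}.
Reachable from S after that: {A, B, S}.
Removed useless symbols: {D} and every production mentioning them.

S -> q | p A p | A; A -> q s | p p | s | S S | r B; B -> s | A A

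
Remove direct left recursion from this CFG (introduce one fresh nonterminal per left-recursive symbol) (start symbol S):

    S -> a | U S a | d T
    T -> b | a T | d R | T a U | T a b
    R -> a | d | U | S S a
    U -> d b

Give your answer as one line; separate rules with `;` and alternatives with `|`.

S -> a | U S a | d T; T -> b T' | a T T' | d R T'; R -> a | d | U | S S a; U -> d b; T' -> a U T' | a b T' | epsilon

Directly left-recursive nonterminal: T.
For T: α = {a U, a b}, β = {b, a T, d R}. Rewrite as T → β T' and T' → α T' | ε.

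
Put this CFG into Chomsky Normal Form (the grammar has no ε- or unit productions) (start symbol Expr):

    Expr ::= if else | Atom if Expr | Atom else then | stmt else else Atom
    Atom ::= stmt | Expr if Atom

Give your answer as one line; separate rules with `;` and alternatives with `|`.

Expr ::= X1 X2 | Atom Y1 | Atom Y2 | X4 Y3; Atom ::= stmt | Expr Y5; X1 ::= if; X2 ::= else; X3 ::= then; X4 ::= stmt; Y1 ::= X1 Expr; Y2 ::= X2 X3; Y3 ::= X2 Y4; Y4 ::= X2 Atom; Y5 ::= X1 Atom

Introduce a nonterminal for each terminal appearing in a rule of length ≥ 2: X1 → if, X2 → else, X3 → then, X4 → stmt.
Binarize each right-hand side of length ≥ 3 by chaining fresh nonterminals (Y1, Y2, …): affected rules were Expr → Atom X1 Expr; Expr → Atom X2 X3; Expr → X4 X2 X2 Atom; Atom → Expr X1 Atom.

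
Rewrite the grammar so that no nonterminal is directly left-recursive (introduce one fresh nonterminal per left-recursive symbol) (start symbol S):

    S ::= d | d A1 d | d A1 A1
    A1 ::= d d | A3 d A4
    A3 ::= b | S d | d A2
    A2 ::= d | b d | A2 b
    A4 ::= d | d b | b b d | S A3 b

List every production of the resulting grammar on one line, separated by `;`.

A2 is directly left-recursive.
For A2: α = {b}, β = {d, b d}. Rewrite as A2 → β A2' and A2' → α A2' | ε.

S ::= d | d A1 d | d A1 A1; A1 ::= d d | A3 d A4; A3 ::= b | S d | d A2; A2 ::= d A2' | b d A2'; A4 ::= d | d b | b b d | S A3 b; A2' ::= b A2' | ε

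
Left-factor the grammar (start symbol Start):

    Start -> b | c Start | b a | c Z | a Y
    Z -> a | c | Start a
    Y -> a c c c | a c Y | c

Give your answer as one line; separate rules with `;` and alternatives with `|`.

Start has alternatives sharing prefix 'b': factor to Start → b Start1 with Start1 → ε | a.
Start has alternatives sharing prefix 'c': factor to Start → c Start2 with Start2 → Start | Z.
Y has alternatives sharing prefix 'a c': factor to Y → a c Y1 with Y1 → c c | Y.

Start -> a Y | b Start1 | c Start2; Z -> a | c | Start a; Y -> c | a c Y1; Start1 -> ε | a; Start2 -> Start | Z; Y1 -> c c | Y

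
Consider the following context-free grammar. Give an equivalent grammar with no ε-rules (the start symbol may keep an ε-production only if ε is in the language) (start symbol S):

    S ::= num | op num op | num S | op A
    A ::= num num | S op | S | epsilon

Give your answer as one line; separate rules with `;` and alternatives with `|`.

S ::= num | op num op | num S | op A | op; A ::= num num | S op | S

Nullable set = {A}.
ε ∉ L(G), so no ε-production is kept.
For each production, add variants omitting each subset of nullable occurrences: S → op A gives op A | op.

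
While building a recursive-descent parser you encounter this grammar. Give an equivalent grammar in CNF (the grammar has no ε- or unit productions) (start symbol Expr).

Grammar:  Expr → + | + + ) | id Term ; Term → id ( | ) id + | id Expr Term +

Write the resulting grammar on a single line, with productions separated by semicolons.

Expr → + | X1 Y1 | X3 Term; Term → X3 X4 | X2 Y2 | X3 Y3; X1 → +; X2 → ); X3 → id; X4 → (; Y1 → X1 X2; Y2 → X3 X1; Y3 → Expr Y4; Y4 → Term X1

Introduce a nonterminal for each terminal appearing in a rule of length ≥ 2: X1 → +, X2 → ), X3 → id, X4 → (.
Binarize each right-hand side of length ≥ 3 by chaining fresh nonterminals (Y1, Y2, …): affected rules were Expr → X1 X1 X2; Term → X2 X3 X1; Term → X3 Expr Term X1.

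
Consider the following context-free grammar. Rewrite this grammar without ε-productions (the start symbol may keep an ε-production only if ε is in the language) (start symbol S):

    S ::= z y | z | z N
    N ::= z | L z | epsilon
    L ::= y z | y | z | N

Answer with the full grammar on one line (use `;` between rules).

Nullable set = {L, N}.
ε ∉ L(G), so no ε-production is kept.

S ::= z y | z | z N; N ::= z | L z; L ::= y z | y | z | N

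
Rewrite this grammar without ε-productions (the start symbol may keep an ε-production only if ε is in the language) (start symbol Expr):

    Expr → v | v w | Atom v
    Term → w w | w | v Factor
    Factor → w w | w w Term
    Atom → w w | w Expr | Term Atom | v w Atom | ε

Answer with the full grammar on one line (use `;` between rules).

Expr → v | v w | Atom v; Term → w w | w | v Factor; Factor → w w | w w Term; Atom → w w | w Expr | Term Atom | Term | v w Atom | v w

Nullable set = {Atom}.
ε ∉ L(G), so no ε-production is kept.
Expand every rule over subsets of its nullable positions: Atom → Term Atom gives Term Atom | Term. Atom → v w Atom gives v w Atom | v w.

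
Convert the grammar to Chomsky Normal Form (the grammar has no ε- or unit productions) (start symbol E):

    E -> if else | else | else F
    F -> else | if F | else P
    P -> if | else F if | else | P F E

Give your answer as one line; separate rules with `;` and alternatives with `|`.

Introduce a nonterminal for each terminal appearing in a rule of length ≥ 2: X1 → if, X2 → else.
Binarize each right-hand side of length ≥ 3 by chaining fresh nonterminals (Y1, Y2, …): affected rules were P → X2 F X1; P → P F E.

E -> X1 X2 | else | X2 F; F -> else | X1 F | X2 P; P -> if | X2 Y1 | else | P Y2; X1 -> if; X2 -> else; Y1 -> F X1; Y2 -> F E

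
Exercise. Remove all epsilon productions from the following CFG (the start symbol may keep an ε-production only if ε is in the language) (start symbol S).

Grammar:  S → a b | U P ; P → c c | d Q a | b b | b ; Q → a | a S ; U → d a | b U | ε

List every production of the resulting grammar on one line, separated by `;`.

S → a b | U P | P; P → c c | d Q a | b b | b; Q → a | a S; U → d a | b U | b

Nullable set = {U}.
ε ∉ L(G), so no ε-production is kept.
Add the nullable-subset variants: S → U P gives U P | P. U → b U gives b U | b.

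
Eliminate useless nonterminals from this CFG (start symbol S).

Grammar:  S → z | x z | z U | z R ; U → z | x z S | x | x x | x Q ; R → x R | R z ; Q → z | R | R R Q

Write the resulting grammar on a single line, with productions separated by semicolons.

Generating nonterminals: {Q, S, U}.
Reachable from S after that: {Q, S, U}.
Removed useless symbols: {R} and every production mentioning them.

S → z | x z | z U; U → z | x z S | x | x x | x Q; Q → z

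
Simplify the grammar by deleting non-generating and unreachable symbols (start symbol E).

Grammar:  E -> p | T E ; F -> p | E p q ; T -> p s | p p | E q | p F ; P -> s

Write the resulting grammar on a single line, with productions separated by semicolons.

E -> p | T E; F -> p | E p q; T -> p s | p p | E q | p F

Generating nonterminals: {E, F, P, T}.
Reachable from E after that: {E, F, T}.
Removed useless symbols: {P} and every production mentioning them.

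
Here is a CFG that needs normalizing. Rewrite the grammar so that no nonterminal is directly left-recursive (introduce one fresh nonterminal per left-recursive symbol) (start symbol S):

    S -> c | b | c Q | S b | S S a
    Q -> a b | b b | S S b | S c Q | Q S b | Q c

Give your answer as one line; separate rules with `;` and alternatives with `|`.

Left recursion appears on S, Q.
For S: α = {b, S a}, β = {c, b, c Q}. Rewrite as S → β S' and S' → α S' | ε.
For Q: α = {S b, c}, β = {a b, b b, S S b, S c Q}. Rewrite as Q → β Q' and Q' → α Q' | ε.

S -> c S' | b S' | c Q S'; Q -> a b Q' | b b Q' | S S b Q' | S c Q Q'; S' -> b S' | S a S' | epsilon; Q' -> S b Q' | c Q' | epsilon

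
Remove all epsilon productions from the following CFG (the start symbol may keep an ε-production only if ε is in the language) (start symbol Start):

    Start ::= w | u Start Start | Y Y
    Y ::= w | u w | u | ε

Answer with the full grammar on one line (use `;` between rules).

Start ::= w | u Start Start | u Start | u | Y Y | Y | ε; Y ::= w | u w | u

The nullable symbols are {Start, Y}.
ε ∈ L(G) since Start is nullable, so keep Start → ε.
For each production, add variants omitting each subset of nullable occurrences: Start → u Start Start gives u Start Start | u Start | u. Start → Y Y gives Y Y | Y.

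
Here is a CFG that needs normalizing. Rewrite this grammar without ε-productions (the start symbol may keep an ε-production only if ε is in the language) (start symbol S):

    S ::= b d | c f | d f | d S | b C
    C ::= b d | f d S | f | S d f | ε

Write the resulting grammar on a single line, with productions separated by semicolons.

The nullable symbols are {C}.
ε ∉ L(G), so no ε-production is kept.
For each production, add variants omitting each subset of nullable occurrences: S → b C gives b C | b.

S ::= b d | c f | d f | d S | b C | b; C ::= b d | f d S | f | S d f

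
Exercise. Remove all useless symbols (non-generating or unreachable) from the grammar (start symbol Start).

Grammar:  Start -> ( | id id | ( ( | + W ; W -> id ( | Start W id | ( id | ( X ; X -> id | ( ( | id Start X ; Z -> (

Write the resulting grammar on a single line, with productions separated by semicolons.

Start -> ( | id id | ( ( | + W; W -> id ( | Start W id | ( id | ( X; X -> id | ( ( | id Start X

Generating nonterminals: {Start, W, X, Z}.
Reachable from Start after that: {Start, W, X}.
Removed useless symbols: {Z} and every production mentioning them.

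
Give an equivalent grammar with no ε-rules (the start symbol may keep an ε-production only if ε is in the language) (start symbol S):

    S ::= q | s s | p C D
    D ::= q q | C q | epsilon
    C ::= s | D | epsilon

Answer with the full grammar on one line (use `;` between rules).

S ::= q | s s | p C D | p C | p D | p; D ::= q q | C q | q; C ::= s | D

The nullable symbols are {C, D}.
ε ∉ L(G), so no ε-production is kept.
For each production, add variants omitting each subset of nullable occurrences: S → p C D gives p C D | p C | p D | p. D → C q gives C q | q.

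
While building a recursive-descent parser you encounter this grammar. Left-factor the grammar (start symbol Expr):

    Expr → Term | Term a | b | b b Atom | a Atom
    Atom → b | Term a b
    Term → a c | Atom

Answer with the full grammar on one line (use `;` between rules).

Expr has alternatives sharing prefix 'Term': factor to Expr → Term Expr1 with Expr1 → ε | a.
Expr has alternatives sharing prefix 'b': factor to Expr → b Expr2 with Expr2 → ε | b Atom.

Expr → a Atom | Term Expr1 | b Expr2; Atom → b | Term a b; Term → a c | Atom; Expr1 → ε | a; Expr2 → ε | b Atom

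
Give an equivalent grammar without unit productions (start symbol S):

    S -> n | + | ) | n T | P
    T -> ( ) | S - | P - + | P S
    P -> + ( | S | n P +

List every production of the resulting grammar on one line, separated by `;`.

Unit pairs: P ⇒* {S}; S ⇒* {P}.
Replace each nonterminal's rules with the union of the non-unit rules of every nonterminal it unit-derives.

S -> n | + | ) | n T | + ( | n P +; T -> ( ) | S - | P - + | P S; P -> n | + | ) | n T | + ( | n P +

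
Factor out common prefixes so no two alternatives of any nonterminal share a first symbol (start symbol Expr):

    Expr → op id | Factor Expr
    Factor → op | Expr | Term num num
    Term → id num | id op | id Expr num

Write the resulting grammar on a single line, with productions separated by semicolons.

Expr → op id | Factor Expr; Factor → op | Expr | Term num num; Term → id Term1; Term1 → num | op | Expr num

Term has alternatives sharing prefix 'id': factor to Term → id Term1 with Term1 → num | op | Expr num.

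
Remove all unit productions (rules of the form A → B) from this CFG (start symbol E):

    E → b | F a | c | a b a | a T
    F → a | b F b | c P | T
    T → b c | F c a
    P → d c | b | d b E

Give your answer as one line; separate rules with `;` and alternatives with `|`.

E → b | F a | c | a b a | a T; F → a | b F b | c P | b c | F c a; T → b c | F c a; P → d c | b | d b E

Unit pairs: F ⇒* {T}.
For each unit pair (A, B), copy every non-unit production of B to A, then drop all unit productions.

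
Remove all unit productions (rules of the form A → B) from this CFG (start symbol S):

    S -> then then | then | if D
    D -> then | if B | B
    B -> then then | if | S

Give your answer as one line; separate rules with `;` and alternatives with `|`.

S -> then then | then | if D; D -> then then | if | then | if D | if B; B -> then then | if | then | if D

Unit pairs: B ⇒* {S}; D ⇒* {B, S}.
Replace each nonterminal's rules with the union of the non-unit rules of every nonterminal it unit-derives.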